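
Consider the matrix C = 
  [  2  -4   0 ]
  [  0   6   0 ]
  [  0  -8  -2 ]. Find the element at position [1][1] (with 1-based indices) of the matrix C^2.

Characteristic polynomial: s^3 - 6s^2 - 4s + 24 = (s - 6)(s - 2)(s + 2), so the eigenvalues are -2, 2, 6.
s=6: eigenvector (1, -1, 1).
s=-2: eigenvector (0, 0, 1).
s=2: eigenvector (1, 0, 0).
P = [[1, 0, 1], [-1, 0, 0], [1, 1, 0]], D = diag(6, -2, 2), P⁻¹ = [[0, -1, 0], [0, 1, 1], [1, 1, 0]].
C² = P·diag(36, 4, 4)·P⁻¹ = [[4, -32, 0], [0, 36, 0], [0, -32, 4]].
The requested entry is 4.

4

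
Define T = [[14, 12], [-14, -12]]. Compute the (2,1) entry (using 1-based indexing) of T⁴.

-112

Characteristic polynomial: μ^2 - 2μ = μ(μ - 2), so the eigenvalues are 0, 2.
μ=0: eigenvector (-6, 7).
μ=2: eigenvector (1, -1).
P = [[-6, 1], [7, -1]], D = diag(0, 2), P⁻¹ = [[1, 1], [7, 6]].
T⁴ = P·diag(0, 16)·P⁻¹ = [[112, 96], [-112, -96]].
The requested entry is -112.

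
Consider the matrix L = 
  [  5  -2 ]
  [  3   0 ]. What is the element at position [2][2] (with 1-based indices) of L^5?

-390

Characteristic polynomial: r^2 - 5r + 6 = (r - 3)(r - 2), so the eigenvalues are 2, 3.
r=2: eigenvector (-2, -3).
r=3: eigenvector (1, 1).
P = [[-2, 1], [-3, 1]], D = diag(2, 3), P⁻¹ = [[1, -1], [3, -2]].
L⁵ = P·diag(32, 243)·P⁻¹ = [[665, -422], [633, -390]].
The requested entry is -390.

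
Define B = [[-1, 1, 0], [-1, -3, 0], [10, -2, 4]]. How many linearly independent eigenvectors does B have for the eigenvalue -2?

B + 2I = [[1, 1, 0], [-1, -1, 0], [10, -2, 6]].
This matrix has rank 2, so its null space has dimension 3 − 2 = 1.

1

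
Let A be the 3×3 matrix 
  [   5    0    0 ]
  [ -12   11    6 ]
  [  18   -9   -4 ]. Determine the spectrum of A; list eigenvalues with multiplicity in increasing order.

2, 5, 5

Characteristic polynomial: p(t) = t^3 - 12t^2 + 45t - 50 = (t - 5)^2(t - 2).
Roots (with multiplicity): 2, 5, 5.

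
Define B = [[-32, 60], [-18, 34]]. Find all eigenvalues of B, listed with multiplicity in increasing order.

Characteristic polynomial: p(μ) = μ^2 - 2μ - 8 = (μ - 4)(μ + 2).
Roots (with multiplicity): -2, 4.

-2, 4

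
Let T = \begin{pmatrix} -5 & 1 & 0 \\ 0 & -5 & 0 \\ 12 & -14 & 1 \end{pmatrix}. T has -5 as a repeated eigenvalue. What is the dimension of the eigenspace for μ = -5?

T + 5I = [[0, 1, 0], [0, 0, 0], [12, -14, 6]].
This matrix has rank 2, so its null space has dimension 3 − 2 = 1.

1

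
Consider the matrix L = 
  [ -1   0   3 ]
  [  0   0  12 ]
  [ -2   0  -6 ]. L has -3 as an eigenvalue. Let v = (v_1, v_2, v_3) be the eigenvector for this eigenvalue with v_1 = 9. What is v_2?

L + 3I = [[2, 0, 3], [0, 3, 12], [-2, 0, -3]].
Solving (L + 3I)v = 0 gives the eigenspace spanned by (9, 24, -6).
With v_1 = 9, v = (9, 24, -6), so v_2 = 24.

24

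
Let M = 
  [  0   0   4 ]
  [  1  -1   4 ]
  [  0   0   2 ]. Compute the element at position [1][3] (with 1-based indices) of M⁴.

32

Characteristic polynomial: r^3 - r^2 - 2r = r(r - 2)(r + 1), so the eigenvalues are -1, 0, 2.
r=0: eigenvector (1, 1, 0).
r=2: eigenvector (2, 2, 1).
r=-1: eigenvector (0, 1, 0).
P = [[1, 2, 0], [1, 2, 1], [0, 1, 0]], D = diag(0, 2, -1), P⁻¹ = [[1, 0, -2], [0, 0, 1], [-1, 1, 0]].
M⁴ = P·diag(0, 16, 1)·P⁻¹ = [[0, 0, 32], [-1, 1, 32], [0, 0, 16]].
The requested entry is 32.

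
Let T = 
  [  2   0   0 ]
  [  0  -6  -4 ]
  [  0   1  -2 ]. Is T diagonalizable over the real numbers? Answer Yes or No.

No

Characteristic polynomial: p(λ) = λ^3 + 6λ^2 - 32 = (λ - 2)(λ + 4)^2.
λ = -4 has algebraic multiplicity 2; rank(T + 4I) = 2, so geometric multiplicity = 1.
Geometric multiplicity < algebraic multiplicity, so T is not diagonalizable.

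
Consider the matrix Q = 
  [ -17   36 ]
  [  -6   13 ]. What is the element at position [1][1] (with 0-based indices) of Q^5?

Characteristic polynomial: r^2 + 4r - 5 = (r - 1)(r + 5), so the eigenvalues are -5, 1.
r=1: eigenvector (-2, -1).
r=-5: eigenvector (3, 1).
P = [[-2, 3], [-1, 1]], D = diag(1, -5), P⁻¹ = [[1, -3], [1, -2]].
Q⁵ = P·diag(1, -3125)·P⁻¹ = [[-9377, 18756], [-3126, 6253]].
The requested entry is 6253.

6253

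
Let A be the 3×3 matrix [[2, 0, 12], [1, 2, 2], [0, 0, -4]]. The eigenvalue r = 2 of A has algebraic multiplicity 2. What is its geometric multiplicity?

A − 2I = [[0, 0, 12], [1, 0, 2], [0, 0, -6]].
This matrix has rank 2, so its null space has dimension 3 − 2 = 1.

1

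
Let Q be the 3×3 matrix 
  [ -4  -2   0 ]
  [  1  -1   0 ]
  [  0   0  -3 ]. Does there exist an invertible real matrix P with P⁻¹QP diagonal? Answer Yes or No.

Yes

Characteristic polynomial: p(s) = s^3 + 8s^2 + 21s + 18 = (s + 2)(s + 3)^2.
s = -3 has algebraic multiplicity 2; rank(Q + 3I) = 1, so geometric multiplicity = 2.
Every eigenvalue has geometric = algebraic multiplicity, so Q is diagonalizable.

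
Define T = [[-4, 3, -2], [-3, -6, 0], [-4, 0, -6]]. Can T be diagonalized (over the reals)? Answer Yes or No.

No

Characteristic polynomial: p(μ) = μ^3 + 16μ^2 + 85μ + 150 = (μ + 5)^2(μ + 6).
μ = -5 has algebraic multiplicity 2; rank(T + 5I) = 2, so geometric multiplicity = 1.
Geometric multiplicity < algebraic multiplicity, so T is not diagonalizable.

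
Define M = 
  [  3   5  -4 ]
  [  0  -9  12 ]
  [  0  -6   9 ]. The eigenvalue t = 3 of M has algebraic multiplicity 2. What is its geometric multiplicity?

1

M − 3I = [[0, 5, -4], [0, -12, 12], [0, -6, 6]].
This matrix has rank 2, so its null space has dimension 3 − 2 = 1.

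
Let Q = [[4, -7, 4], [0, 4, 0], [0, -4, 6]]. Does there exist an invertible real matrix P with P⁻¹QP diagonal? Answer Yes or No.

Characteristic polynomial: p(t) = t^3 - 14t^2 + 64t - 96 = (t - 6)(t - 4)^2.
t = 4 has algebraic multiplicity 2; rank(Q − 4I) = 2, so geometric multiplicity = 1.
Geometric multiplicity < algebraic multiplicity, so Q is not diagonalizable.

No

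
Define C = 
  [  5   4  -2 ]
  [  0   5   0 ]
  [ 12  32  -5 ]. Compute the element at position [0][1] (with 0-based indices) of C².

Characteristic polynomial: t^3 - 5t^2 - t + 5 = (t - 5)(t - 1)(t + 1), so the eigenvalues are -1, 1, 5.
t=1: eigenvector (1, 0, 2).
t=5: eigenvector (-1, 1, 2).
t=-1: eigenvector (1, 0, 3).
P = [[1, -1, 1], [0, 1, 0], [2, 2, 3]], D = diag(1, 5, -1), P⁻¹ = [[3, 5, -1], [0, 1, 0], [-2, -4, 1]].
C² = P·diag(1, 25, 1)·P⁻¹ = [[1, -24, 0], [0, 25, 0], [0, 48, 1]].
The requested entry is -24.

-24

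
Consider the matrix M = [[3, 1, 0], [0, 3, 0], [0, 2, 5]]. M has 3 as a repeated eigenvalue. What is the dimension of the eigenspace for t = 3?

M − 3I = [[0, 1, 0], [0, 0, 0], [0, 2, 2]].
This matrix has rank 2, so its null space has dimension 3 − 2 = 1.

1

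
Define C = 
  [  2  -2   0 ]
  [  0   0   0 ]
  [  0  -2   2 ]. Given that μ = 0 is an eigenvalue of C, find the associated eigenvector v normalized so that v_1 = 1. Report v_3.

C = [[2, -2, 0], [0, 0, 0], [0, -2, 2]].
Solving (C)v = 0 gives the eigenspace spanned by (1, 1, 1).
With v_1 = 1, v = (1, 1, 1), so v_3 = 1.

1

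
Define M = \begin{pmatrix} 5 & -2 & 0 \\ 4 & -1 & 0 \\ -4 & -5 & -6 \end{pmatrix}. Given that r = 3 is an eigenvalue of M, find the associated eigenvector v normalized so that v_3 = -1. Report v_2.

1

M − 3I = [[2, -2, 0], [4, -4, 0], [-4, -5, -9]].
Solving (M − 3I)v = 0 gives the eigenspace spanned by (1, 1, -1).
With v_3 = -1, v = (1, 1, -1), so v_2 = 1.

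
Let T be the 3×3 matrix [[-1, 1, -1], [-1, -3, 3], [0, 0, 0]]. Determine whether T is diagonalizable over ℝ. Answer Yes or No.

Characteristic polynomial: p(λ) = λ^3 + 4λ^2 + 4λ = λ(λ + 2)^2.
λ = -2 has algebraic multiplicity 2; rank(T + 2I) = 2, so geometric multiplicity = 1.
Geometric multiplicity < algebraic multiplicity, so T is not diagonalizable.

No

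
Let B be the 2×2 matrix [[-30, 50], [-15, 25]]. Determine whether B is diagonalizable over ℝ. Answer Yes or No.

Yes

Characteristic polynomial: p(t) = t^2 + 5t = t(t + 5).
All 2 eigenvalues are distinct, so B is diagonalizable.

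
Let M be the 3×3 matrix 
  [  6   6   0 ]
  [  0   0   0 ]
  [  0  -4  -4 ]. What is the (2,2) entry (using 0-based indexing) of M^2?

Characteristic polynomial: t^3 - 2t^2 - 24t = t(t - 6)(t + 4), so the eigenvalues are -4, 0, 6.
t=-4: eigenvector (0, 0, 1).
t=0: eigenvector (-1, 1, -1).
t=6: eigenvector (1, 0, 0).
P = [[0, -1, 1], [0, 1, 0], [1, -1, 0]], D = diag(-4, 0, 6), P⁻¹ = [[0, 1, 1], [0, 1, 0], [1, 1, 0]].
M² = P·diag(16, 0, 36)·P⁻¹ = [[36, 36, 0], [0, 0, 0], [0, 16, 16]].
The requested entry is 16.

16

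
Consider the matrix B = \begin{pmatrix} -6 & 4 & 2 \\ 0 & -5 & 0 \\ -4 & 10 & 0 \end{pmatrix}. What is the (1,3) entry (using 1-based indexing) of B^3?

Characteristic polynomial: λ^3 + 11λ^2 + 38λ + 40 = (λ + 2)(λ + 4)(λ + 5), so the eigenvalues are -5, -4, -2.
λ=-2: eigenvector (1, 0, 2).
λ=-5: eigenvector (0, 1, -2).
λ=-4: eigenvector (1, 0, 1).
P = [[1, 0, 1], [0, 1, 0], [2, -2, 1]], D = diag(-2, -5, -4), P⁻¹ = [[-1, 2, 1], [0, 1, 0], [2, -2, -1]].
B³ = P·diag(-8, -125, -64)·P⁻¹ = [[-120, 112, 56], [0, -125, 0], [-112, 346, 48]].
The requested entry is 56.

56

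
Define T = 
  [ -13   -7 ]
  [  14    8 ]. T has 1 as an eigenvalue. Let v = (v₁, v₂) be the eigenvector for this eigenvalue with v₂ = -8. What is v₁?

T − 1I = [[-14, -7], [14, 7]].
Solving (T − 1I)v = 0 gives the eigenspace spanned by (4, -8).
With v₂ = -8, v = (4, -8), so v₁ = 4.

4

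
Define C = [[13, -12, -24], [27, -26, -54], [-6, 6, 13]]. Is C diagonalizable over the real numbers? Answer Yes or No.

Characteristic polynomial: p(r) = r^3 - 3r + 2 = (r - 1)^2(r + 2).
r = 1 has algebraic multiplicity 2; rank(C − 1I) = 1, so geometric multiplicity = 2.
Every eigenvalue has geometric = algebraic multiplicity, so C is diagonalizable.

Yes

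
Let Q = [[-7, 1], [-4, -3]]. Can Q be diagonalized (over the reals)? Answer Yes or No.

No

Characteristic polynomial: p(r) = r^2 + 10r + 25 = (r + 5)^2.
r = -5 has algebraic multiplicity 2; rank(Q + 5I) = 1, so geometric multiplicity = 1.
Geometric multiplicity < algebraic multiplicity, so Q is not diagonalizable.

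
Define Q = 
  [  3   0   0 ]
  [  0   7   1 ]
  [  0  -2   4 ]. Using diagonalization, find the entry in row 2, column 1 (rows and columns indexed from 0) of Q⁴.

-1342

Characteristic polynomial: r^3 - 14r^2 + 63r - 90 = (r - 6)(r - 5)(r - 3), so the eigenvalues are 3, 5, 6.
r=6: eigenvector (0, 1, -1).
r=3: eigenvector (1, 0, 0).
r=5: eigenvector (0, -1, 2).
P = [[0, 1, 0], [1, 0, -1], [-1, 0, 2]], D = diag(6, 3, 5), P⁻¹ = [[0, 2, 1], [1, 0, 0], [0, 1, 1]].
Q⁴ = P·diag(1296, 81, 625)·P⁻¹ = [[81, 0, 0], [0, 1967, 671], [0, -1342, -46]].
The requested entry is -1342.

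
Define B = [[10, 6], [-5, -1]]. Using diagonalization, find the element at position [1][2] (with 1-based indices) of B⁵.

Characteristic polynomial: s^2 - 9s + 20 = (s - 5)(s - 4), so the eigenvalues are 4, 5.
s=5: eigenvector (6, -5).
s=4: eigenvector (-1, 1).
P = [[6, -1], [-5, 1]], D = diag(5, 4), P⁻¹ = [[1, 1], [5, 6]].
B⁵ = P·diag(3125, 1024)·P⁻¹ = [[13630, 12606], [-10505, -9481]].
The requested entry is 12606.

12606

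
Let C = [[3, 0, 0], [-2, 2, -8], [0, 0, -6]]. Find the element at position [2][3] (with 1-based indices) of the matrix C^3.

Characteristic polynomial: λ^3 + λ^2 - 24λ + 36 = (λ - 3)(λ - 2)(λ + 6), so the eigenvalues are -6, 2, 3.
λ=3: eigenvector (1, -2, 0).
λ=2: eigenvector (0, 1, 0).
λ=-6: eigenvector (0, 1, 1).
P = [[1, 0, 0], [-2, 1, 1], [0, 0, 1]], D = diag(3, 2, -6), P⁻¹ = [[1, 0, 0], [2, 1, -1], [0, 0, 1]].
C³ = P·diag(27, 8, -216)·P⁻¹ = [[27, 0, 0], [-38, 8, -224], [0, 0, -216]].
The requested entry is -224.

-224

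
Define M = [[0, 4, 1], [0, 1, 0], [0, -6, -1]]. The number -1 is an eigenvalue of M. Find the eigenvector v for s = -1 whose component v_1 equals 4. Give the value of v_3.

M + 1I = [[1, 4, 1], [0, 2, 0], [0, -6, 0]].
Solving (M + 1I)v = 0 gives the eigenspace spanned by (4, 0, -4).
With v_1 = 4, v = (4, 0, -4), so v_3 = -4.

-4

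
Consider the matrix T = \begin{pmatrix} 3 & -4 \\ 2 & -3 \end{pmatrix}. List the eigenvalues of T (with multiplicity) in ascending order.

Characteristic polynomial: p(s) = s^2 - 1 = (s - 1)(s + 1).
Roots (with multiplicity): -1, 1.

-1, 1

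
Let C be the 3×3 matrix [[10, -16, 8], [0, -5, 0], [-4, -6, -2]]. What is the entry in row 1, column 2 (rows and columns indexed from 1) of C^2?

-128

Characteristic polynomial: r^3 - 3r^2 - 28r + 60 = (r - 6)(r - 2)(r + 5), so the eigenvalues are -5, 2, 6.
r=6: eigenvector (2, 0, -1).
r=-5: eigenvector (0, 1, 2).
r=2: eigenvector (-1, 0, 1).
P = [[2, 0, -1], [0, 1, 0], [-1, 2, 1]], D = diag(6, -5, 2), P⁻¹ = [[1, -2, 1], [0, 1, 0], [1, -4, 2]].
C² = P·diag(36, 25, 4)·P⁻¹ = [[68, -128, 64], [0, 25, 0], [-32, 106, -28]].
The requested entry is -128.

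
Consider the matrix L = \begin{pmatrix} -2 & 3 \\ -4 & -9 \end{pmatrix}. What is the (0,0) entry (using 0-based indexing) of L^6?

-77468

Characteristic polynomial: r^2 + 11r + 30 = (r + 5)(r + 6), so the eigenvalues are -6, -5.
r=-6: eigenvector (-3, 4).
r=-5: eigenvector (1, -1).
P = [[-3, 1], [4, -1]], D = diag(-6, -5), P⁻¹ = [[1, 1], [4, 3]].
L⁶ = P·diag(46656, 15625)·P⁻¹ = [[-77468, -93093], [124124, 139749]].
The requested entry is -77468.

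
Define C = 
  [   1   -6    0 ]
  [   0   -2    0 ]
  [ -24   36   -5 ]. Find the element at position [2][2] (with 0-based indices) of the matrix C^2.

Characteristic polynomial: s^3 + 6s^2 + 3s - 10 = (s - 1)(s + 2)(s + 5), so the eigenvalues are -5, -2, 1.
s=1: eigenvector (1, 0, -4).
s=-2: eigenvector (2, 1, -4).
s=-5: eigenvector (0, 0, 1).
P = [[1, 2, 0], [0, 1, 0], [-4, -4, 1]], D = diag(1, -2, -5), P⁻¹ = [[1, -2, 0], [0, 1, 0], [4, -4, 1]].
C² = P·diag(1, 4, 25)·P⁻¹ = [[1, 6, 0], [0, 4, 0], [96, -108, 25]].
The requested entry is 25.

25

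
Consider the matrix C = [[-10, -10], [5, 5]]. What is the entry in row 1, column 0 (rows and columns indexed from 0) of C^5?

Characteristic polynomial: λ^2 + 5λ = λ(λ + 5), so the eigenvalues are -5, 0.
λ=0: eigenvector (1, -1).
λ=-5: eigenvector (2, -1).
P = [[1, 2], [-1, -1]], D = diag(0, -5), P⁻¹ = [[-1, -2], [1, 1]].
C⁵ = P·diag(0, -3125)·P⁻¹ = [[-6250, -6250], [3125, 3125]].
The requested entry is 3125.

3125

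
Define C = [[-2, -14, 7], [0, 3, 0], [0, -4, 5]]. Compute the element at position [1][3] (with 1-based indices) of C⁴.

Characteristic polynomial: r^3 - 6r^2 - r + 30 = (r - 5)(r - 3)(r + 2), so the eigenvalues are -2, 3, 5.
r=-2: eigenvector (1, 0, 0).
r=3: eigenvector (0, 1, 2).
r=5: eigenvector (1, 0, 1).
P = [[1, 0, 1], [0, 1, 0], [0, 2, 1]], D = diag(-2, 3, 5), P⁻¹ = [[1, 2, -1], [0, 1, 0], [0, -2, 1]].
C⁴ = P·diag(16, 81, 625)·P⁻¹ = [[16, -1218, 609], [0, 81, 0], [0, -1088, 625]].
The requested entry is 609.

609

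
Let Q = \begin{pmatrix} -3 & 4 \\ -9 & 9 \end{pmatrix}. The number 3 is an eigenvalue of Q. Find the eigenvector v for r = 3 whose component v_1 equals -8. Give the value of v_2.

Q − 3I = [[-6, 4], [-9, 6]].
Solving (Q − 3I)v = 0 gives the eigenspace spanned by (-8, -12).
With v_1 = -8, v = (-8, -12), so v_2 = -12.

-12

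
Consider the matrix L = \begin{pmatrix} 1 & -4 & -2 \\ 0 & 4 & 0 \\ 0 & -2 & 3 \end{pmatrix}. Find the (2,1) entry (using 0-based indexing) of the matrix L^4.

-350

Characteristic polynomial: μ^3 - 8μ^2 + 19μ - 12 = (μ - 4)(μ - 3)(μ - 1), so the eigenvalues are 1, 3, 4.
μ=3: eigenvector (1, 0, -1).
μ=4: eigenvector (0, 1, -2).
μ=1: eigenvector (-1, 0, 0).
P = [[1, 0, -1], [0, 1, 0], [-1, -2, 0]], D = diag(3, 4, 1), P⁻¹ = [[0, -2, -1], [0, 1, 0], [-1, -2, -1]].
L⁴ = P·diag(81, 256, 1)·P⁻¹ = [[1, -160, -80], [0, 256, 0], [0, -350, 81]].
The requested entry is -350.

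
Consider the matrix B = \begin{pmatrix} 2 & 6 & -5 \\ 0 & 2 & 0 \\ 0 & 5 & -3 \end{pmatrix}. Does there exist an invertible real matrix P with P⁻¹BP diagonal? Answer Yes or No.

No

Characteristic polynomial: p(r) = r^3 - r^2 - 8r + 12 = (r - 2)^2(r + 3).
r = 2 has algebraic multiplicity 2; rank(B − 2I) = 2, so geometric multiplicity = 1.
Geometric multiplicity < algebraic multiplicity, so B is not diagonalizable.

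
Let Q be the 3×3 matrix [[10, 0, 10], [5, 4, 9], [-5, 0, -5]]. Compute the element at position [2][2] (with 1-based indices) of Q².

16

Characteristic polynomial: λ^3 - 9λ^2 + 20λ = λ(λ - 5)(λ - 4), so the eigenvalues are 0, 4, 5.
λ=0: eigenvector (1, 1, -1).
λ=5: eigenvector (2, 1, -1).
λ=4: eigenvector (0, 1, 0).
P = [[1, 2, 0], [1, 1, 1], [-1, -1, 0]], D = diag(0, 5, 4), P⁻¹ = [[-1, 0, -2], [1, 0, 1], [0, 1, 1]].
Q² = P·diag(0, 25, 16)·P⁻¹ = [[50, 0, 50], [25, 16, 41], [-25, 0, -25]].
The requested entry is 16.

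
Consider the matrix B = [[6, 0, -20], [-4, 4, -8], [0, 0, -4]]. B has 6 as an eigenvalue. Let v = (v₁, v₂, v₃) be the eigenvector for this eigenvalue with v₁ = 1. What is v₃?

B − 6I = [[0, 0, -20], [-4, -2, -8], [0, 0, -10]].
Solving (B − 6I)v = 0 gives the eigenspace spanned by (1, -2, 0).
With v₁ = 1, v = (1, -2, 0), so v₃ = 0.

0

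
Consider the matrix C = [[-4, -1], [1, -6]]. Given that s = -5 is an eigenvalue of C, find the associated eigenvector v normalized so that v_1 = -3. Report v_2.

-3

C + 5I = [[1, -1], [1, -1]].
Solving (C + 5I)v = 0 gives the eigenspace spanned by (-3, -3).
With v_1 = -3, v = (-3, -3), so v_2 = -3.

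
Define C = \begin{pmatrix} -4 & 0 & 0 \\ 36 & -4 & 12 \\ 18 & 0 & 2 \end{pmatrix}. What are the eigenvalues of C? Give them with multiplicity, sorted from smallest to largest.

-4, -4, 2

Characteristic polynomial: p(t) = t^3 + 6t^2 - 32 = (t - 2)(t + 4)^2.
Roots (with multiplicity): -4, -4, 2.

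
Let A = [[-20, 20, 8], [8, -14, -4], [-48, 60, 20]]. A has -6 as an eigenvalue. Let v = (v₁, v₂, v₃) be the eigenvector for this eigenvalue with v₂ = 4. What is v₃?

-24

A + 6I = [[-14, 20, 8], [8, -8, -4], [-48, 60, 26]].
Solving (A + 6I)v = 0 gives the eigenspace spanned by (-8, 4, -24).
With v₂ = 4, v = (-8, 4, -24), so v₃ = -24.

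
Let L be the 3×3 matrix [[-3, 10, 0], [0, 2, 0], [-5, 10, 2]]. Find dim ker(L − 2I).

2

L − 2I = [[-5, 10, 0], [0, 0, 0], [-5, 10, 0]].
This matrix has rank 1, so its null space has dimension 3 − 1 = 2.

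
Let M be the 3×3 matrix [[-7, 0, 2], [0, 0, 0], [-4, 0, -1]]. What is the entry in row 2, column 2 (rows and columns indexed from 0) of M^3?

Characteristic polynomial: μ^3 + 8μ^2 + 15μ = μ(μ + 3)(μ + 5), so the eigenvalues are -5, -3, 0.
μ=-5: eigenvector (1, 0, 1).
μ=0: eigenvector (0, 1, 0).
μ=-3: eigenvector (1, 0, 2).
P = [[1, 0, 1], [0, 1, 0], [1, 0, 2]], D = diag(-5, 0, -3), P⁻¹ = [[2, 0, -1], [0, 1, 0], [-1, 0, 1]].
M³ = P·diag(-125, 0, -27)·P⁻¹ = [[-223, 0, 98], [0, 0, 0], [-196, 0, 71]].
The requested entry is 71.

71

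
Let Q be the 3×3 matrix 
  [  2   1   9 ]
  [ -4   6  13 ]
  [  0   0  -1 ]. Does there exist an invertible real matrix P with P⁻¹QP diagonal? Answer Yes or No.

Characteristic polynomial: p(s) = s^3 - 7s^2 + 8s + 16 = (s - 4)^2(s + 1).
s = 4 has algebraic multiplicity 2; rank(Q − 4I) = 2, so geometric multiplicity = 1.
Geometric multiplicity < algebraic multiplicity, so Q is not diagonalizable.

No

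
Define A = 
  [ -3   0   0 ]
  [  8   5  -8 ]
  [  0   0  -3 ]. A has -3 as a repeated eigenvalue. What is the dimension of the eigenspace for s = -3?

A + 3I = [[0, 0, 0], [8, 8, -8], [0, 0, 0]].
This matrix has rank 1, so its null space has dimension 3 − 1 = 2.

2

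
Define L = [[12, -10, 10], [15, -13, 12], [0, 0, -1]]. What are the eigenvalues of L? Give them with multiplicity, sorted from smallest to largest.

-3, -1, 2

Characteristic polynomial: p(t) = t^3 + 2t^2 - 5t - 6 = (t - 2)(t + 1)(t + 3).
Roots (with multiplicity): -3, -1, 2.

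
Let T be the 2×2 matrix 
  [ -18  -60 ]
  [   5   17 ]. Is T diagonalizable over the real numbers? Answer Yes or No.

Yes

Characteristic polynomial: p(s) = s^2 + s - 6 = (s - 2)(s + 3).
All 2 eigenvalues are distinct, so T is diagonalizable.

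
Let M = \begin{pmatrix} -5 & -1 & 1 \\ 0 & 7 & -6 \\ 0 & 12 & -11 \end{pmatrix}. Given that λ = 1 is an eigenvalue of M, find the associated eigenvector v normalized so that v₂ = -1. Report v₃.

-1

M − 1I = [[-6, -1, 1], [0, 6, -6], [0, 12, -12]].
Solving (M − 1I)v = 0 gives the eigenspace spanned by (0, -1, -1).
With v₂ = -1, v = (0, -1, -1), so v₃ = -1.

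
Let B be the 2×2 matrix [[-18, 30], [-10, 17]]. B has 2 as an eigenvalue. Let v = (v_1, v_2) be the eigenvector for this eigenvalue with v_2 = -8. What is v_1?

-12

B − 2I = [[-20, 30], [-10, 15]].
Solving (B − 2I)v = 0 gives the eigenspace spanned by (-12, -8).
With v_2 = -8, v = (-12, -8), so v_1 = -12.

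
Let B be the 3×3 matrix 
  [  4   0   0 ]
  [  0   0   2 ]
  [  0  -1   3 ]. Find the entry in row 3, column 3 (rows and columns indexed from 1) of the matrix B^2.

Characteristic polynomial: λ^3 - 7λ^2 + 14λ - 8 = (λ - 4)(λ - 2)(λ - 1), so the eigenvalues are 1, 2, 4.
λ=1: eigenvector (0, 2, 1).
λ=4: eigenvector (1, 0, 0).
λ=2: eigenvector (0, 1, 1).
P = [[0, 1, 0], [2, 0, 1], [1, 0, 1]], D = diag(1, 4, 2), P⁻¹ = [[0, 1, -1], [1, 0, 0], [0, -1, 2]].
B² = P·diag(1, 16, 4)·P⁻¹ = [[16, 0, 0], [0, -2, 6], [0, -3, 7]].
The requested entry is 7.

7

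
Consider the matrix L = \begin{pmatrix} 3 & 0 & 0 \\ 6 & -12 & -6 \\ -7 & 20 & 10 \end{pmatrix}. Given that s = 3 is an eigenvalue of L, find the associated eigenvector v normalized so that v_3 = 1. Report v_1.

L − 3I = [[0, 0, 0], [6, -15, -6], [-7, 20, 7]].
Solving (L − 3I)v = 0 gives the eigenspace spanned by (1, 0, 1).
With v_3 = 1, v = (1, 0, 1), so v_1 = 1.

1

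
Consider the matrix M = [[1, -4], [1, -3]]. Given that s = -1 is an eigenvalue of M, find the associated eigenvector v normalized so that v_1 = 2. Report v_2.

M + 1I = [[2, -4], [1, -2]].
Solving (M + 1I)v = 0 gives the eigenspace spanned by (2, 1).
With v_1 = 2, v = (2, 1), so v_2 = 1.

1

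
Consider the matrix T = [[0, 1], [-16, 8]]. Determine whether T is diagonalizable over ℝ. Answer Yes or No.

No

Characteristic polynomial: p(λ) = λ^2 - 8λ + 16 = (λ - 4)^2.
λ = 4 has algebraic multiplicity 2; rank(T − 4I) = 1, so geometric multiplicity = 1.
Geometric multiplicity < algebraic multiplicity, so T is not diagonalizable.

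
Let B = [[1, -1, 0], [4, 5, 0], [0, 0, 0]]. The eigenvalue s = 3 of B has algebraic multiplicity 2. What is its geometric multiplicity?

B − 3I = [[-2, -1, 0], [4, 2, 0], [0, 0, -3]].
This matrix has rank 2, so its null space has dimension 3 − 2 = 1.

1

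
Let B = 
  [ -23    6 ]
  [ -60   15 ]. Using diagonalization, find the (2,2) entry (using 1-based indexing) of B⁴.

Characteristic polynomial: r^2 + 8r + 15 = (r + 3)(r + 5), so the eigenvalues are -5, -3.
r=-5: eigenvector (1, 3).
r=-3: eigenvector (3, 10).
P = [[1, 3], [3, 10]], D = diag(-5, -3), P⁻¹ = [[10, -3], [-3, 1]].
B⁴ = P·diag(625, 81)·P⁻¹ = [[5521, -1632], [16320, -4815]].
The requested entry is -4815.

-4815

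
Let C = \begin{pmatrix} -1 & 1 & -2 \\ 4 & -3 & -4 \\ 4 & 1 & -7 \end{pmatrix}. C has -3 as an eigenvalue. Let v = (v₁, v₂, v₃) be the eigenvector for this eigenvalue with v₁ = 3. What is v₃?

3

C + 3I = [[2, 1, -2], [4, 0, -4], [4, 1, -4]].
Solving (C + 3I)v = 0 gives the eigenspace spanned by (3, 0, 3).
With v₁ = 3, v = (3, 0, 3), so v₃ = 3.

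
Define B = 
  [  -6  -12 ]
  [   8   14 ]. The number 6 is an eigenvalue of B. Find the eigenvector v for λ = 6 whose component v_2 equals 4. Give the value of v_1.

-4

B − 6I = [[-12, -12], [8, 8]].
Solving (B − 6I)v = 0 gives the eigenspace spanned by (-4, 4).
With v_2 = 4, v = (-4, 4), so v_1 = -4.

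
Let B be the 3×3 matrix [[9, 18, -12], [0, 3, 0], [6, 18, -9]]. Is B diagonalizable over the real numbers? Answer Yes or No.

Yes

Characteristic polynomial: p(λ) = λ^3 - 3λ^2 - 9λ + 27 = (λ - 3)^2(λ + 3).
λ = 3 has algebraic multiplicity 2; rank(B − 3I) = 1, so geometric multiplicity = 2.
Every eigenvalue has geometric = algebraic multiplicity, so B is diagonalizable.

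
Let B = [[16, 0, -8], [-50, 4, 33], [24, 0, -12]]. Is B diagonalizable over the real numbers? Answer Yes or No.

No

Characteristic polynomial: p(t) = t^3 - 8t^2 + 16t = t(t - 4)^2.
t = 4 has algebraic multiplicity 2; rank(B − 4I) = 2, so geometric multiplicity = 1.
Geometric multiplicity < algebraic multiplicity, so B is not diagonalizable.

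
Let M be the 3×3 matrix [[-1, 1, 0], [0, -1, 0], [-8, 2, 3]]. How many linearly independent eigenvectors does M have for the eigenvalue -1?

M + 1I = [[0, 1, 0], [0, 0, 0], [-8, 2, 4]].
This matrix has rank 2, so its null space has dimension 3 − 2 = 1.

1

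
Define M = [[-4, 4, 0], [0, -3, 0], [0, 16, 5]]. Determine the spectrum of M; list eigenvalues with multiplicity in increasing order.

Characteristic polynomial: p(μ) = μ^3 + 2μ^2 - 23μ - 60 = (μ - 5)(μ + 3)(μ + 4).
Roots (with multiplicity): -4, -3, 5.

-4, -3, 5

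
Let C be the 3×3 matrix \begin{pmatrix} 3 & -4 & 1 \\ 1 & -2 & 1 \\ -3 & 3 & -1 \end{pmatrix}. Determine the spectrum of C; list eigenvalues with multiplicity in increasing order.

Characteristic polynomial: p(r) = r^3 - 3r - 2 = (r - 2)(r + 1)^2.
Roots (with multiplicity): -1, -1, 2.

-1, -1, 2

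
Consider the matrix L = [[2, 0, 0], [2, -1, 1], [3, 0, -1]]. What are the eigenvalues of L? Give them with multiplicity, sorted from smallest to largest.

-1, -1, 2

Characteristic polynomial: p(r) = r^3 - 3r - 2 = (r - 2)(r + 1)^2.
Roots (with multiplicity): -1, -1, 2.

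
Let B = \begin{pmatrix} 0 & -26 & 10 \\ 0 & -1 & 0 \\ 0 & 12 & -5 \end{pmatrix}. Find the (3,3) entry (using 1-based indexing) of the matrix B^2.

Characteristic polynomial: t^3 + 6t^2 + 5t = t(t + 1)(t + 5), so the eigenvalues are -5, -1, 0.
t=0: eigenvector (1, 0, 0).
t=-5: eigenvector (-2, 0, 1).
t=-1: eigenvector (-4, 1, 3).
P = [[1, -2, -4], [0, 0, 1], [0, 1, 3]], D = diag(0, -5, -1), P⁻¹ = [[1, -2, 2], [0, -3, 1], [0, 1, 0]].
B² = P·diag(0, 25, 1)·P⁻¹ = [[0, 146, -50], [0, 1, 0], [0, -72, 25]].
The requested entry is 25.

25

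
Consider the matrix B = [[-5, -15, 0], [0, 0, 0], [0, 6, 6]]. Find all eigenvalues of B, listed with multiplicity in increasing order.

-5, 0, 6

Characteristic polynomial: p(μ) = μ^3 - μ^2 - 30μ = μ(μ - 6)(μ + 5).
Roots (with multiplicity): -5, 0, 6.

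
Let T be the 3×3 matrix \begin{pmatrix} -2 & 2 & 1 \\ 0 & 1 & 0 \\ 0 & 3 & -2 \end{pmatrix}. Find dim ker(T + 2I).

1

T + 2I = [[0, 2, 1], [0, 3, 0], [0, 3, 0]].
This matrix has rank 2, so its null space has dimension 3 − 2 = 1.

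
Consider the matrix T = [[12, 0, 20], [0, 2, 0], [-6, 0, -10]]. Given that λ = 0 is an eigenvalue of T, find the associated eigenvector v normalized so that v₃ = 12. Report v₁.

T = [[12, 0, 20], [0, 2, 0], [-6, 0, -10]].
Solving (T)v = 0 gives the eigenspace spanned by (-20, 0, 12).
With v₃ = 12, v = (-20, 0, 12), so v₁ = -20.

-20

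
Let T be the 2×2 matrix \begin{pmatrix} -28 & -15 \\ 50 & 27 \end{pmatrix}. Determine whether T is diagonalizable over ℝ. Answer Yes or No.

Characteristic polynomial: p(r) = r^2 + r - 6 = (r - 2)(r + 3).
All 2 eigenvalues are distinct, so T is diagonalizable.

Yes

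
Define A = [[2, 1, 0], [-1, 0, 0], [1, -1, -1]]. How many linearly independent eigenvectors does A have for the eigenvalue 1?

A − 1I = [[1, 1, 0], [-1, -1, 0], [1, -1, -2]].
This matrix has rank 2, so its null space has dimension 3 − 2 = 1.

1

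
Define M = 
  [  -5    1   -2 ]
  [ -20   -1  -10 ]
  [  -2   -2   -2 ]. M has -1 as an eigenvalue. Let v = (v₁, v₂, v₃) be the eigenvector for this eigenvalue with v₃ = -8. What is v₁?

M + 1I = [[-4, 1, -2], [-20, 0, -10], [-2, -2, -1]].
Solving (M + 1I)v = 0 gives the eigenspace spanned by (4, 0, -8).
With v₃ = -8, v = (4, 0, -8), so v₁ = 4.

4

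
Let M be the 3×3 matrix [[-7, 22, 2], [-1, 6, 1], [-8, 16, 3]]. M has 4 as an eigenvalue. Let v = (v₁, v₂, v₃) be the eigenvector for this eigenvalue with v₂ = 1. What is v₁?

2

M − 4I = [[-11, 22, 2], [-1, 2, 1], [-8, 16, -1]].
Solving (M − 4I)v = 0 gives the eigenspace spanned by (2, 1, 0).
With v₂ = 1, v = (2, 1, 0), so v₁ = 2.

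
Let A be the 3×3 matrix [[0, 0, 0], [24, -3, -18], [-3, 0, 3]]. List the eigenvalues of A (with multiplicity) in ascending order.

-3, 0, 3

Characteristic polynomial: p(r) = r^3 - 9r = r(r - 3)(r + 3).
Roots (with multiplicity): -3, 0, 3.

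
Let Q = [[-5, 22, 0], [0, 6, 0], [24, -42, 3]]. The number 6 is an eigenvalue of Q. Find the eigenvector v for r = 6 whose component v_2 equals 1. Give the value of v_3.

2

Q − 6I = [[-11, 22, 0], [0, 0, 0], [24, -42, -3]].
Solving (Q − 6I)v = 0 gives the eigenspace spanned by (2, 1, 2).
With v_2 = 1, v = (2, 1, 2), so v_3 = 2.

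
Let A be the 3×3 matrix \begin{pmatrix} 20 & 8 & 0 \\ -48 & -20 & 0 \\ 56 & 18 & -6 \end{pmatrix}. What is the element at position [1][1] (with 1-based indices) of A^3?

Characteristic polynomial: s^3 + 6s^2 - 16s - 96 = (s - 4)(s + 4)(s + 6), so the eigenvalues are -6, -4, 4.
s=4: eigenvector (1, -2, 2).
s=-4: eigenvector (-1, 3, -1).
s=-6: eigenvector (0, 0, 1).
P = [[1, -1, 0], [-2, 3, 0], [2, -1, 1]], D = diag(4, -4, -6), P⁻¹ = [[3, 1, 0], [2, 1, 0], [-4, -1, 1]].
A³ = P·diag(64, -64, -216)·P⁻¹ = [[320, 128, 0], [-768, -320, 0], [1376, 408, -216]].
The requested entry is 320.

320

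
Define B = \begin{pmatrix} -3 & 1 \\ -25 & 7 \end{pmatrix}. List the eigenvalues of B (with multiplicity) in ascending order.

2, 2

Characteristic polynomial: p(s) = s^2 - 4s + 4 = (s - 2)^2.
Roots (with multiplicity): 2, 2.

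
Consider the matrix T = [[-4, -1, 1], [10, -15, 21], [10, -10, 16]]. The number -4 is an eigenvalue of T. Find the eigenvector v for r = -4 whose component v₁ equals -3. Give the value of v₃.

3

T + 4I = [[0, -1, 1], [10, -11, 21], [10, -10, 20]].
Solving (T + 4I)v = 0 gives the eigenspace spanned by (-3, 3, 3).
With v₁ = -3, v = (-3, 3, 3), so v₃ = 3.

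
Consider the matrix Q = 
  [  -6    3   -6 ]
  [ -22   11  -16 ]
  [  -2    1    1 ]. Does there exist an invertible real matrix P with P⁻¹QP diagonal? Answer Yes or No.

No

Characteristic polynomial: p(λ) = λ^3 - 6λ^2 + 9λ = λ(λ - 3)^2.
λ = 3 has algebraic multiplicity 2; rank(Q − 3I) = 2, so geometric multiplicity = 1.
Geometric multiplicity < algebraic multiplicity, so Q is not diagonalizable.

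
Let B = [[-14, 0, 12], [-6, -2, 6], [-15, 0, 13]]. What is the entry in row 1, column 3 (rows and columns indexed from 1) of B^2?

-12

Characteristic polynomial: μ^3 + 3μ^2 - 4 = (μ - 1)(μ + 2)^2, so the eigenvalues are -2, -2, 1.
μ=-2: eigenvector (2, 1, 2).
μ=-2: eigenvector (-1, -1, -1).
μ=1: eigenvector (4, 2, 5).
P = [[2, -1, 4], [1, -1, 2], [2, -1, 5]], D = diag(-2, -2, 1), P⁻¹ = [[3, -1, -2], [1, -2, 0], [-1, 0, 1]].
B² = P·diag(4, 4, 1)·P⁻¹ = [[16, 0, -12], [6, 4, -6], [15, 0, -11]].
The requested entry is -12.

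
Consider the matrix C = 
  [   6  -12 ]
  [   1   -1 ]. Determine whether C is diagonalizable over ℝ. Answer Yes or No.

Characteristic polynomial: p(s) = s^2 - 5s + 6 = (s - 3)(s - 2).
All 2 eigenvalues are distinct, so C is diagonalizable.

Yes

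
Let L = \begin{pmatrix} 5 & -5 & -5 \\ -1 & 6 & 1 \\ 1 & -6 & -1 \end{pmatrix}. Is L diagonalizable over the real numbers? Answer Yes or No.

No

Characteristic polynomial: p(s) = s^3 - 10s^2 + 25s = s(s - 5)^2.
s = 5 has algebraic multiplicity 2; rank(L − 5I) = 2, so geometric multiplicity = 1.
Geometric multiplicity < algebraic multiplicity, so L is not diagonalizable.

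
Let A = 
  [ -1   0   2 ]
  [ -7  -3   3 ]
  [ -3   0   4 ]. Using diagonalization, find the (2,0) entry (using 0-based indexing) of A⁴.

Characteristic polynomial: r^3 - 7r + 6 = (r - 2)(r - 1)(r + 3), so the eigenvalues are -3, 1, 2.
r=2: eigenvector (2, -1, 3).
r=-3: eigenvector (0, 1, 0).
r=1: eigenvector (1, -1, 1).
P = [[2, 0, 1], [-1, 1, -1], [3, 0, 1]], D = diag(2, -3, 1), P⁻¹ = [[-1, 0, 1], [2, 1, -1], [3, 0, -2]].
A⁴ = P·diag(16, 81, 1)·P⁻¹ = [[-29, 0, 30], [175, 81, -95], [-45, 0, 46]].
The requested entry is -45.

-45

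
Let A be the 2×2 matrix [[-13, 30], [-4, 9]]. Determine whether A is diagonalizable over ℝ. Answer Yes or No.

Yes

Characteristic polynomial: p(s) = s^2 + 4s + 3 = (s + 1)(s + 3).
All 2 eigenvalues are distinct, so A is diagonalizable.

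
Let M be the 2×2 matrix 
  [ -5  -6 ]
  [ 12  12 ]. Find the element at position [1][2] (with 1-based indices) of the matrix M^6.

Characteristic polynomial: s^2 - 7s + 12 = (s - 4)(s - 3), so the eigenvalues are 3, 4.
s=4: eigenvector (2, -3).
s=3: eigenvector (-3, 4).
P = [[2, -3], [-3, 4]], D = diag(4, 3), P⁻¹ = [[-4, -3], [-3, -2]].
M⁶ = P·diag(4096, 729)·P⁻¹ = [[-26207, -20202], [40404, 31032]].
The requested entry is -20202.

-20202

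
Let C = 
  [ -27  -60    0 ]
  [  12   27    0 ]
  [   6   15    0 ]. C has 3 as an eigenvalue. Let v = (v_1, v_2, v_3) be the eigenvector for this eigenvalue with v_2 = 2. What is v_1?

-4

C − 3I = [[-30, -60, 0], [12, 24, 0], [6, 15, -3]].
Solving (C − 3I)v = 0 gives the eigenspace spanned by (-4, 2, 2).
With v_2 = 2, v = (-4, 2, 2), so v_1 = -4.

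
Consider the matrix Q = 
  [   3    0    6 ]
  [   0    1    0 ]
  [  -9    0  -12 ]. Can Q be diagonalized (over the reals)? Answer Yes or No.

Yes

Characteristic polynomial: p(s) = s^3 + 8s^2 + 9s - 18 = (s - 1)(s + 3)(s + 6).
All 3 eigenvalues are distinct, so Q is diagonalizable.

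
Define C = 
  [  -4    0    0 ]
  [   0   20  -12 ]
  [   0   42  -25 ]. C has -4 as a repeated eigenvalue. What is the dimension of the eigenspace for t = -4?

C + 4I = [[0, 0, 0], [0, 24, -12], [0, 42, -21]].
This matrix has rank 1, so its null space has dimension 3 − 1 = 2.

2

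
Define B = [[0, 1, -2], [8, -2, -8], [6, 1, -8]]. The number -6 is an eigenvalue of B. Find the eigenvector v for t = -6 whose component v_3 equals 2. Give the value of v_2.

4

B + 6I = [[6, 1, -2], [8, 4, -8], [6, 1, -2]].
Solving (B + 6I)v = 0 gives the eigenspace spanned by (0, 4, 2).
With v_3 = 2, v = (0, 4, 2), so v_2 = 4.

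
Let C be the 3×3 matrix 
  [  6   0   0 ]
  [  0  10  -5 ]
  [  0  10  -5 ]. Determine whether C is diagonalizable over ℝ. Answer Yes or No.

Characteristic polynomial: p(λ) = λ^3 - 11λ^2 + 30λ = λ(λ - 6)(λ - 5).
All 3 eigenvalues are distinct, so C is diagonalizable.

Yes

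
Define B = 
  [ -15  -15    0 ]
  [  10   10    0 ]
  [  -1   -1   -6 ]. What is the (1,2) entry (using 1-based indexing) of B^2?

75

Characteristic polynomial: r^3 + 11r^2 + 30r = r(r + 5)(r + 6), so the eigenvalues are -6, -5, 0.
r=-6: eigenvector (0, 0, 1).
r=0: eigenvector (-1, 1, 0).
r=-5: eigenvector (3, -2, -1).
P = [[0, -1, 3], [0, 1, -2], [1, 0, -1]], D = diag(-6, 0, -5), P⁻¹ = [[1, 1, 1], [2, 3, 0], [1, 1, 0]].
B² = P·diag(36, 0, 25)·P⁻¹ = [[75, 75, 0], [-50, -50, 0], [11, 11, 36]].
The requested entry is 75.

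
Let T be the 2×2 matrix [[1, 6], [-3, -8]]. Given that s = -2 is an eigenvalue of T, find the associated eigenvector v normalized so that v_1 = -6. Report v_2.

3

T + 2I = [[3, 6], [-3, -6]].
Solving (T + 2I)v = 0 gives the eigenspace spanned by (-6, 3).
With v_1 = -6, v = (-6, 3), so v_2 = 3.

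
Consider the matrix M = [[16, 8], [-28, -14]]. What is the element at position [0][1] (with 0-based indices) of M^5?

Characteristic polynomial: t^2 - 2t = t(t - 2), so the eigenvalues are 0, 2.
t=0: eigenvector (1, -2).
t=2: eigenvector (4, -7).
P = [[1, 4], [-2, -7]], D = diag(0, 2), P⁻¹ = [[-7, -4], [2, 1]].
M⁵ = P·diag(0, 32)·P⁻¹ = [[256, 128], [-448, -224]].
The requested entry is 128.

128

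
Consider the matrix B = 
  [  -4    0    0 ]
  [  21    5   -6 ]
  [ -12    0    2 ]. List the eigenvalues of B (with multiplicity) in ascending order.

Characteristic polynomial: p(λ) = λ^3 - 3λ^2 - 18λ + 40 = (λ - 5)(λ - 2)(λ + 4).
Roots (with multiplicity): -4, 2, 5.

-4, 2, 5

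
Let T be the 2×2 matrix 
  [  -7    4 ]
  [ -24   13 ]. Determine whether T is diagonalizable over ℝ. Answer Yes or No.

Characteristic polynomial: p(μ) = μ^2 - 6μ + 5 = (μ - 5)(μ - 1).
All 2 eigenvalues are distinct, so T is diagonalizable.

Yes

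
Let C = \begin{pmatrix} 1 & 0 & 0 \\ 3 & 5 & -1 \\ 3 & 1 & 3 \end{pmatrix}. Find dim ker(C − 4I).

1

C − 4I = [[-3, 0, 0], [3, 1, -1], [3, 1, -1]].
This matrix has rank 2, so its null space has dimension 3 − 2 = 1.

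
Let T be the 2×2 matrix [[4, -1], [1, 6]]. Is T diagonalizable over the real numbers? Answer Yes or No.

Characteristic polynomial: p(s) = s^2 - 10s + 25 = (s - 5)^2.
s = 5 has algebraic multiplicity 2; rank(T − 5I) = 1, so geometric multiplicity = 1.
Geometric multiplicity < algebraic multiplicity, so T is not diagonalizable.

No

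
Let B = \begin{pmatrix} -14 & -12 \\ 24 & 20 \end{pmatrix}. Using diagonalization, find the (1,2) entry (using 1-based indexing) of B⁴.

Characteristic polynomial: r^2 - 6r + 8 = (r - 4)(r - 2), so the eigenvalues are 2, 4.
r=2: eigenvector (-3, 4).
r=4: eigenvector (-2, 3).
P = [[-3, -2], [4, 3]], D = diag(2, 4), P⁻¹ = [[-3, -2], [4, 3]].
B⁴ = P·diag(16, 256)·P⁻¹ = [[-1904, -1440], [2880, 2176]].
The requested entry is -1440.

-1440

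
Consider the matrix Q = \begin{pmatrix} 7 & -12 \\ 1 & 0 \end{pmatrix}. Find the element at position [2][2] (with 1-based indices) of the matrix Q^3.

Characteristic polynomial: λ^2 - 7λ + 12 = (λ - 4)(λ - 3), so the eigenvalues are 3, 4.
λ=3: eigenvector (3, 1).
λ=4: eigenvector (4, 1).
P = [[3, 4], [1, 1]], D = diag(3, 4), P⁻¹ = [[-1, 4], [1, -3]].
Q³ = P·diag(27, 64)·P⁻¹ = [[175, -444], [37, -84]].
The requested entry is -84.

-84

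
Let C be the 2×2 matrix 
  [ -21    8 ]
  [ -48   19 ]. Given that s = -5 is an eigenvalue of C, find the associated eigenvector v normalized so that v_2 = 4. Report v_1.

C + 5I = [[-16, 8], [-48, 24]].
Solving (C + 5I)v = 0 gives the eigenspace spanned by (2, 4).
With v_2 = 4, v = (2, 4), so v_1 = 2.

2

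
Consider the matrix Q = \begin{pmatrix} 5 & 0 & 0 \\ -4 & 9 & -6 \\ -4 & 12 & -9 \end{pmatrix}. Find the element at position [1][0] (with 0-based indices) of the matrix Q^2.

-32

Characteristic polynomial: λ^3 - 5λ^2 - 9λ + 45 = (λ - 5)(λ - 3)(λ + 3), so the eigenvalues are -3, 3, 5.
λ=5: eigenvector (1, -2, -2).
λ=3: eigenvector (0, 1, 1).
λ=-3: eigenvector (0, 1, 2).
P = [[1, 0, 0], [-2, 1, 1], [-2, 1, 2]], D = diag(5, 3, -3), P⁻¹ = [[1, 0, 0], [2, 2, -1], [0, -1, 1]].
Q² = P·diag(25, 9, 9)·P⁻¹ = [[25, 0, 0], [-32, 9, 0], [-32, 0, 9]].
The requested entry is -32.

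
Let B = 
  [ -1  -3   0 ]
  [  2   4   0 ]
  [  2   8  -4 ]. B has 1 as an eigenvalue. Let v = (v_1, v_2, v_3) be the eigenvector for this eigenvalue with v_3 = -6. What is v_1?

B − 1I = [[-2, -3, 0], [2, 3, 0], [2, 8, -5]].
Solving (B − 1I)v = 0 gives the eigenspace spanned by (9, -6, -6).
With v_3 = -6, v = (9, -6, -6), so v_1 = 9.

9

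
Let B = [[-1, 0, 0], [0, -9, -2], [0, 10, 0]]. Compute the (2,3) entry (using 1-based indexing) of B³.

-122

Characteristic polynomial: μ^3 + 10μ^2 + 29μ + 20 = (μ + 1)(μ + 4)(μ + 5), so the eigenvalues are -5, -4, -1.
μ=-1: eigenvector (1, 0, 0).
μ=-4: eigenvector (0, -2, 5).
μ=-5: eigenvector (0, 1, -2).
P = [[1, 0, 0], [0, -2, 1], [0, 5, -2]], D = diag(-1, -4, -5), P⁻¹ = [[1, 0, 0], [0, 2, 1], [0, 5, 2]].
B³ = P·diag(-1, -64, -125)·P⁻¹ = [[-1, 0, 0], [0, -369, -122], [0, 610, 180]].
The requested entry is -122.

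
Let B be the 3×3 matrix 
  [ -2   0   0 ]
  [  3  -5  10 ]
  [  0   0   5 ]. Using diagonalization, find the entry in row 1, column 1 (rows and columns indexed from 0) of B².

Characteristic polynomial: μ^3 + 2μ^2 - 25μ - 50 = (μ - 5)(μ + 2)(μ + 5), so the eigenvalues are -5, -2, 5.
μ=-5: eigenvector (0, 1, 0).
μ=-2: eigenvector (1, 1, 0).
μ=5: eigenvector (0, 1, 1).
P = [[0, 1, 0], [1, 1, 1], [0, 0, 1]], D = diag(-5, -2, 5), P⁻¹ = [[-1, 1, -1], [1, 0, 0], [0, 0, 1]].
B² = P·diag(25, 4, 25)·P⁻¹ = [[4, 0, 0], [-21, 25, 0], [0, 0, 25]].
The requested entry is 25.

25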